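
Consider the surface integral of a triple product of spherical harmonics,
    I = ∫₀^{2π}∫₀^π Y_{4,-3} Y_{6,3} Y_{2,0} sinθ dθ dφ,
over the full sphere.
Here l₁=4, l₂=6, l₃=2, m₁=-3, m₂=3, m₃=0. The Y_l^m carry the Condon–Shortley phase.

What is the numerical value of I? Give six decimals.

-0.165283

m-sum 0 ✓  L=12 even ✓  2≤2≤10 ✓
Π(2lᵢ+1) = 9×13×5 = 585
triangle coeff Δ(4,6,2) = 1/6435
Σ_t [4,4]: t=4:+1/2304 = 1/2304
(3j)²=5/143 [(4 6 2; 0 0 0)], sign=+1
Σ_t [7,7]: t=7:−1/20160 = -1/20160
(3j)²=12/715 [(4 6 2; -3 3 0)], sign=-1
⇒ 4πI² = 540/1573
I = (-1)√(540/1573/(4π)) = -0.16528277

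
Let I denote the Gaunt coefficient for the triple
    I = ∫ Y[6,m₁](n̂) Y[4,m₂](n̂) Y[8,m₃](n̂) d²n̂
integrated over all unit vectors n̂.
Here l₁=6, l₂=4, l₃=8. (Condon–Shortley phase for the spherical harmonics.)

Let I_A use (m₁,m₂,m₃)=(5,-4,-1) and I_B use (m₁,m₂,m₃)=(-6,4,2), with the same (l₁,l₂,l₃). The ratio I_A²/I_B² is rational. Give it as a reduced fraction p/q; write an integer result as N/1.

35/6

l's match ⇒ only the (l;m) 3-j factors differ between A and B.
A: triangle coeff Δ(6,4,8) = 1/23279256; Σ_t [0,0]: t=0:+1/522547200 = 1/522547200; (3j)²=35/75582 [(6 4 8; 5 -4 -1)], sign=-1
B: triangle coeff Δ(6,4,8) = 1/23279256; Σ_t [2,2]: t=2:+1/5225472000 = 1/5225472000; (3j)²=1/12597 [(6 4 8; -6 4 2)], sign=+1
I_A²/I_B² = (35/75582)/(1/12597) = 35/6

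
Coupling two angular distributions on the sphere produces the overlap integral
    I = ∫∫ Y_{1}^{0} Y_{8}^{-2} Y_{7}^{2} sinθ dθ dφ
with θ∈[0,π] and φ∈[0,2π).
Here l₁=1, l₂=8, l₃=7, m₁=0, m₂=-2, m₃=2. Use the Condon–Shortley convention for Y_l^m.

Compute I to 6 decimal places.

0.237007

Rules hold: Σm=0, L=16 even, 7≤7≤9.
N = 3·17·15 = 765
Δ = 2!·0!·14!/17! = 1/2040
Racah Σ t=1..1: t=1:−1/25401600 = -1/25401600
⇒ 3j(1 8 7; 0 0 0)² = 8/255, sgn +1
Racah Σ t=1..1: t=1:−1/43545600 = -1/43545600
⇒ 3j(1 8 7; 0 -2 2)² = 1/34, sgn +1
4πI² = N·(3j₀)²·(3jₘ)² = 12/17
I = +1·√(0.705882/4π) = 0.23700703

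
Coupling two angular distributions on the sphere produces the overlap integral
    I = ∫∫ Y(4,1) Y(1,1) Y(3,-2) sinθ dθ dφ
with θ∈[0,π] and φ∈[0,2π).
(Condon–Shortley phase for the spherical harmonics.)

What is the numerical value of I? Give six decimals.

-0.106622

m-sum 0 ✓  L=8 even ✓  3≤3≤5 ✓
Π(2lᵢ+1) = 9×3×7 = 189
triangle coeff Δ(4,1,3) = 1/252
Σ_t [1,1]: t=1:−1/36 = -1/36
(3j)²=4/63 [(4 1 3; 0 0 0)], sign=+1
Σ_t [2,2]: t=2:+1/240 = 1/240
(3j)²=1/84 [(4 1 3; 1 1 -2)], sign=-1
⇒ 4πI² = 1/7
I = (-1)√(1/7/(4π)) = -0.10662181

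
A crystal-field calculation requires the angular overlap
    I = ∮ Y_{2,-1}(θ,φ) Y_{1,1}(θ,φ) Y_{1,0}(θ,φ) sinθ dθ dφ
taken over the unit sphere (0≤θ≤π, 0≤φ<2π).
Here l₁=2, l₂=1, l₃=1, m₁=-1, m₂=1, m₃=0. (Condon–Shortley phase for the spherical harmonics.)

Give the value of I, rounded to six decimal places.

-0.218510

Checks pass: Σm=0; 4 even; l₃=1∈[1,3].
(2·2+1)(2·1+1)(2·1+1) = 45
Δ: 2! 2! 0! / 5! → 1/30
sum: t=1:−1/1 = -1/1
3j²(2 1 1; 0 0 0) = Δ·Π!·Σ² = 2/15  (sign +1)
sum: t=2:+1/2 = 1/2
3j²(2 1 1; -1 1 0) = Δ·Π!·Σ² = 1/10  (sign -1)
combine: 4πI² = 45·2/15·1/10 = 3/5
take √, sign -1: I = -0.21850969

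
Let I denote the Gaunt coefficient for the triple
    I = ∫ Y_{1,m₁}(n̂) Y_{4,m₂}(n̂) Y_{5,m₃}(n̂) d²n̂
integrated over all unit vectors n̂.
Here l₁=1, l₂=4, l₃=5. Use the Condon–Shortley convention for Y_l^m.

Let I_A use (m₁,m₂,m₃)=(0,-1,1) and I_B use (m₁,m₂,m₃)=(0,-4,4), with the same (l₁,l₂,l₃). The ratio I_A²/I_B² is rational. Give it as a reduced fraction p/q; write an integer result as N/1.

8/3

Shared (l₁,l₂,l₃)=(1,4,5): N and (l;000)² cancel in I_A²/I_B².
A: Δ = 0!·2!·8!/11! = 1/495; Racah Σ t=0..0: t=0:+1/720 = 1/720; ⇒ 3j(1 4 5; 0 -1 1)² = 8/165, sgn +1
B: Δ = 0!·2!·8!/11! = 1/495; Racah Σ t=0..0: t=0:+1/40320 = 1/40320; ⇒ 3j(1 4 5; 0 -4 4)² = 1/55, sgn -1
I_A²/I_B² = (8/165)/(1/55) = 8/3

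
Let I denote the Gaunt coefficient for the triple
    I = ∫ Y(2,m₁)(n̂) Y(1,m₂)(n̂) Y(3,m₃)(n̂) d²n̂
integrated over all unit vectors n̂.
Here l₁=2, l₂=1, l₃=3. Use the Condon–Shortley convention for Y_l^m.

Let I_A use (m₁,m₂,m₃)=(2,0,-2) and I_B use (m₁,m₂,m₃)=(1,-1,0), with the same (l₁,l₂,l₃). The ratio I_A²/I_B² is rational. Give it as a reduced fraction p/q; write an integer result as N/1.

Shared (l₁,l₂,l₃)=(2,1,3): N and (l;000)² cancel in I_A²/I_B².
A: Δ = 0!·4!·2!/7! = 1/105; Racah Σ t=0..0: t=0:+1/24 = 1/24; ⇒ 3j(2 1 3; 2 0 -2)² = 1/21, sgn -1
B: Δ = 0!·4!·2!/7! = 1/105; Racah Σ t=0..0: t=0:+1/12 = 1/12; ⇒ 3j(2 1 3; 1 -1 0)² = 1/35, sgn -1
I_A²/I_B² = (1/21)/(1/35) = 5/3

5/3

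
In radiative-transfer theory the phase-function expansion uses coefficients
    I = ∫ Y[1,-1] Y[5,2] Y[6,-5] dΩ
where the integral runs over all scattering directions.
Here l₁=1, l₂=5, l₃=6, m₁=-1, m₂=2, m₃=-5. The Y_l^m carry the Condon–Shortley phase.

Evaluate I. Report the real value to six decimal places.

0.000000

-1 + 2 − 5 = -4 ≠ 0: azimuthal integral kills it; I = 0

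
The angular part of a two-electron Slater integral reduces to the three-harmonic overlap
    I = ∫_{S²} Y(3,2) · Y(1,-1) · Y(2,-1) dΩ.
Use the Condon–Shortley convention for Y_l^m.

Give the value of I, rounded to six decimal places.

0.261169

Checks pass: Σm=0; 6 even; l₃=2∈[2,4].
(2·3+1)(2·1+1)(2·2+1) = 105
Δ: 2! 4! 0! / 7! → 1/105
sum: t=1:−1/4 = -1/4
3j²(3 1 2; 0 0 0) = Δ·Π!·Σ² = 3/35  (sign -1)
sum: t=0:+1/12 = 1/12
3j²(3 1 2; 2 -1 -1) = Δ·Π!·Σ² = 2/21  (sign -1)
combine: 4πI² = 105·3/35·2/21 = 6/7
take √, sign +1: I = 0.26116903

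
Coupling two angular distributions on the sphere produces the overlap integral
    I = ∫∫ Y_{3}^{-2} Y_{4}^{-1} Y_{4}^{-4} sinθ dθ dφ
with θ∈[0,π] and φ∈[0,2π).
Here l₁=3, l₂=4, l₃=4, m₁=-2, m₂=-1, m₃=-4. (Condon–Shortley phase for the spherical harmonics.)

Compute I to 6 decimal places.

0.000000

-2 − 1 − 4 = -7 ≠ 0: azimuthal integral kills it; I = 0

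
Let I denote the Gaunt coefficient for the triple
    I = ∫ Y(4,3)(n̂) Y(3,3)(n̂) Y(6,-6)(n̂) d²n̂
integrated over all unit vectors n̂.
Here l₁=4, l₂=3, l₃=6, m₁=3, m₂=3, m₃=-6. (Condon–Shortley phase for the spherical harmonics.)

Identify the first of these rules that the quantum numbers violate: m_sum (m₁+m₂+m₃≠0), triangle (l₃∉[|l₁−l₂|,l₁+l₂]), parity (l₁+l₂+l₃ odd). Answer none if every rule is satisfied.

parity

azimuthal sum: 3 + 3 − 6 = 0  ✓
1 ≤ 6 ≤ 7 (triangle on l)  ✓
L = 4 + 3 + 6 = 13 (odd)  ✗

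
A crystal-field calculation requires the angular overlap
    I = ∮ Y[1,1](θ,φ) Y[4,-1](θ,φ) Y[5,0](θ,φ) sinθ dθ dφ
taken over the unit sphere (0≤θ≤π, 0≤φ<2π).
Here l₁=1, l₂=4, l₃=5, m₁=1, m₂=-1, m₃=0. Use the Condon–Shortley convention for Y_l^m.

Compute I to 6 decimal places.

0.155288

Checks pass: Σm=0; 10 even; l₃=5∈[3,5].
(2·1+1)(2·4+1)(2·5+1) = 297
Δ: 0! 2! 8! / 11! → 1/495
sum: t=0:+1/576 = 1/576
3j²(1 4 5; 0 0 0) = Δ·Π!·Σ² = 5/99  (sign -1)
sum: t=0:+1/1440 = 1/1440
3j²(1 4 5; 1 -1 0) = Δ·Π!·Σ² = 2/99  (sign -1)
combine: 4πI² = 297·5/99·2/99 = 10/33
take √, sign +1: I = 0.15528807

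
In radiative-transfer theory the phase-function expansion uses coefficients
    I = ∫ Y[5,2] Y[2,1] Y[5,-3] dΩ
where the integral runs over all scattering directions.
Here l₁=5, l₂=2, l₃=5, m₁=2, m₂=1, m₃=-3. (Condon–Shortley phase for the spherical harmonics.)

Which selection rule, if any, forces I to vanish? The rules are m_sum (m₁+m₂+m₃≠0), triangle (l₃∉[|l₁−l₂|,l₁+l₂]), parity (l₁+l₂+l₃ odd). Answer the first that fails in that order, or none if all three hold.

none

azimuthal sum: 2 + 1 − 3 = 0  ✓
3 ≤ 5 ≤ 7 (triangle on l)  ✓
L = 5 + 2 + 5 = 12 (even)  ✓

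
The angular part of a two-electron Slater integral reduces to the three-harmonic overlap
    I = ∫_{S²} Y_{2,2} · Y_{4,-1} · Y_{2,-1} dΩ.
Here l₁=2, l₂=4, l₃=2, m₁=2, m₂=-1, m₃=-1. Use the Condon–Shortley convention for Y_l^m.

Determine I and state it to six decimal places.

-0.090112

Rules hold: Σm=0, L=8 even, 2≤2≤6.
N = 5·9·5 = 225
Δ = 4!·0!·4!/9! = 1/630
Racah Σ t=2..2: t=2:+1/16 = 1/16
⇒ 3j(2 4 2; 0 0 0)² = 2/35, sgn +1
Racah Σ t=0..0: t=0:+1/144 = 1/144
⇒ 3j(2 4 2; 2 -1 -1)² = 1/126, sgn -1
4πI² = N·(3j₀)²·(3jₘ)² = 5/49
I = -1·√(0.102041/4π) = -0.09011188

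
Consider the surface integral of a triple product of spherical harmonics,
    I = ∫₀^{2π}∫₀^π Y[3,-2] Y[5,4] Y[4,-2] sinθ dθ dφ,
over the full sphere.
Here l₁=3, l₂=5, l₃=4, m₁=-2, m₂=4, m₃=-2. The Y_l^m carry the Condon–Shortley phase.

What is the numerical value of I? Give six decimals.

Rules hold: Σm=0, L=12 even, 2≤4≤8.
N = 7·11·9 = 693
Δ = 4!·2!·6!/13! = 1/180180
Racah Σ t=1..3: t=1:−1/576 t=2:+1/144 t=3:−1/576 = 1/288
⇒ 3j(3 5 4; 0 0 0)² = 20/1001, sgn +1
Racah Σ t=3..4: t=3:−1/8640 t=4:+1/2880 = 1/4320
⇒ 3j(3 5 4; -2 4 -2)² = 8/429, sgn +1
4πI² = N·(3j₀)²·(3jₘ)² = 480/1859
I = +1·√(0.258203/4π) = 0.14334284

0.143343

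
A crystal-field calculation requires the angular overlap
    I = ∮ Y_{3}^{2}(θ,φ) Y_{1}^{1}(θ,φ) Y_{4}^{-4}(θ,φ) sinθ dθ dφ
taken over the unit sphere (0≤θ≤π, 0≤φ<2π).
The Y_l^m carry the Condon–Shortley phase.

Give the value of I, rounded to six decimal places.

0.000000

m-sum = 2 + 1 − 4 = -1 ≠ 0 ⇒ I = 0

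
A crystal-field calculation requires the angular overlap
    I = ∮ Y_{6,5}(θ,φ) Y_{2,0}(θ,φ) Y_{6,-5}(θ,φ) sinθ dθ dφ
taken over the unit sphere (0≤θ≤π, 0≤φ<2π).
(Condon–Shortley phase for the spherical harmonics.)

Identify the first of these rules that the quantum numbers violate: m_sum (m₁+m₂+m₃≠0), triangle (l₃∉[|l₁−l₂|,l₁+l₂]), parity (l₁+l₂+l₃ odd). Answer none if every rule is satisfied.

Σmᵢ = 0  ✓
l₃∈[|l₁−l₂|,l₁+l₂]=[4,8], have l₃=6  ✓
Σlᵢ = 14 ⇒ even  ✓

none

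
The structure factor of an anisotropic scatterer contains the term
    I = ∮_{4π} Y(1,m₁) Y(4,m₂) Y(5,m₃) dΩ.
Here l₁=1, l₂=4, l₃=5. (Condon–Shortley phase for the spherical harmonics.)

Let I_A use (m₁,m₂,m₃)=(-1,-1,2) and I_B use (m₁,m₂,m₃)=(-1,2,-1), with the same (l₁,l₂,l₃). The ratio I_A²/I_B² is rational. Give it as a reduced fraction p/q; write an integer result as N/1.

7/2

Shared (l₁,l₂,l₃)=(1,4,5): N and (l;000)² cancel in I_A²/I_B².
A: Δ = 0!·2!·8!/11! = 1/495; Racah Σ t=0..0: t=0:+1/1440 = 1/1440; ⇒ 3j(1 4 5; -1 -1 2)² = 7/165, sgn -1
B: Δ = 0!·2!·8!/11! = 1/495; Racah Σ t=0..0: t=0:+1/2880 = 1/2880; ⇒ 3j(1 4 5; -1 2 -1)² = 2/165, sgn +1
I_A²/I_B² = (7/165)/(2/165) = 7/2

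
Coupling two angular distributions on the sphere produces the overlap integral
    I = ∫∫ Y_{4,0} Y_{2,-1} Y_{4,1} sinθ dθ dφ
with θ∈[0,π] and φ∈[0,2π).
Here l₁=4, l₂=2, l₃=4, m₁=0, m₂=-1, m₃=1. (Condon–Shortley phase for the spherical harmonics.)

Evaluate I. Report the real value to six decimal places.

-0.044869

Checks pass: Σm=0; 10 even; l₃=4∈[2,6].
(2·4+1)(2·2+1)(2·4+1) = 405
Δ: 2! 6! 2! / 11! → 1/13860
sum: t=0:+1/192 t=1:−1/36 t=2:+1/192 = -5/288
3j²(4 2 4; 0 0 0) = Δ·Π!·Σ² = 20/693  (sign -1)
sum: t=0:+1/96 t=1:−1/72 = -1/288
3j²(4 2 4; 0 -1 1) = Δ·Π!·Σ² = 1/462  (sign +1)
combine: 4πI² = 405·20/693·1/462 = 150/5929
take √, sign -1: I = -0.04486937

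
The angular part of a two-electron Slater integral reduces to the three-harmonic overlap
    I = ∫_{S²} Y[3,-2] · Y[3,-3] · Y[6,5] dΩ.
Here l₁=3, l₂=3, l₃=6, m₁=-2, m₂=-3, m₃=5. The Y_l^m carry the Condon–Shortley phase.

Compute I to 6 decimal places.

-0.254801

m-sum 0 ✓  L=12 even ✓  0≤6≤6 ✓
Π(2lᵢ+1) = 7×7×13 = 637
triangle coeff Δ(3,3,6) = 1/12012
Σ_t [0,0]: t=0:+1/1296 = 1/1296
(3j)²=100/3003 [(3 3 6; 0 0 0)], sign=+1
Σ_t [0,0]: t=0:+1/86400 = 1/86400
(3j)²=1/26 [(3 3 6; -2 -3 5)], sign=-1
⇒ 4πI² = 350/429
I = (-1)√(350/429/(4π)) = -0.25480060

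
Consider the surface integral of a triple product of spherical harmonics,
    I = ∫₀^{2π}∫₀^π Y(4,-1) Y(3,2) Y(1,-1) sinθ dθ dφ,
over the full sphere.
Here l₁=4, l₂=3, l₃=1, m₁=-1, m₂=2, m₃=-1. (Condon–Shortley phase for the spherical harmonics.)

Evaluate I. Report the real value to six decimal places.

Checks pass: Σm=0; 8 even; l₃=1∈[1,7].
(2·4+1)(2·3+1)(2·1+1) = 189
Δ: 6! 2! 0! / 9! → 1/252
sum: t=3:−1/36 = -1/36
3j²(4 3 1; 0 0 0) = Δ·Π!·Σ² = 4/63  (sign +1)
sum: t=5:−1/240 = -1/240
3j²(4 3 1; -1 2 -1) = Δ·Π!·Σ² = 1/84  (sign -1)
combine: 4πI² = 189·4/63·1/84 = 1/7
take √, sign -1: I = -0.10662181

-0.106622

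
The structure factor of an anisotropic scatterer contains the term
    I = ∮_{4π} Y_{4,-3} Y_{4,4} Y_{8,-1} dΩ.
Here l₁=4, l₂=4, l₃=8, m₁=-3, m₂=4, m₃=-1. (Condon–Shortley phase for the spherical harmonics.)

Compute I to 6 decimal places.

-0.010047

Rules hold: Σm=0, L=16 even, 0≤8≤8.
N = 9·9·17 = 1377
Δ = 0!·8!·8!/17! = 1/218790
Racah Σ t=0..0: t=0:+1/331776 = 1/331776
⇒ 3j(4 4 8; 0 0 0)² = 490/21879, sgn +1
Racah Σ t=0..0: t=0:+1/203212800 = 1/203212800
⇒ 3j(4 4 8; -3 4 -1)² = 1/24310, sgn -1
4πI² = N·(3j₀)²·(3jₘ)² = 441/347633
I = -1·√(0.00126858/4π) = -0.01004740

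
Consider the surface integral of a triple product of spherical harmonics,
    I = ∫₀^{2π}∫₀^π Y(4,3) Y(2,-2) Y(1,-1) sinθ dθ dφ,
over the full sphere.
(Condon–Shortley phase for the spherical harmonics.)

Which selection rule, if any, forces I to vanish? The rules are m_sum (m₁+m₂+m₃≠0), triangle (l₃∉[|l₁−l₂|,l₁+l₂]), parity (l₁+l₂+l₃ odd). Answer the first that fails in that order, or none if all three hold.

m₁+m₂+m₃ = 3 − 2 − 1 = 0  ✓
triangle: |4−2|=2 ≤ l₃=1 ≤ 4+2=6  ✗
parity: l₁+l₂+l₃ = 7 is odd

triangle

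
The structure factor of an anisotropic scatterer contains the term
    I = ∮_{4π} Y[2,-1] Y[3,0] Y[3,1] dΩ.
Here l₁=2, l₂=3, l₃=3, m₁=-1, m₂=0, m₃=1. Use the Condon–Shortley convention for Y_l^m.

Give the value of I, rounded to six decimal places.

-0.059471

Checks pass: Σm=0; 8 even; l₃=3∈[1,5].
(2·2+1)(2·3+1)(2·3+1) = 245
Δ: 2! 2! 4! / 9! → 1/3780
sum: t=0:+1/24 t=1:−1/4 t=2:+1/24 = -1/6
3j²(2 3 3; 0 0 0) = Δ·Π!·Σ² = 4/105  (sign +1)
sum: t=1:−1/8 t=2:+1/12 = -1/24
3j²(2 3 3; -1 0 1) = Δ·Π!·Σ² = 1/210  (sign -1)
combine: 4πI² = 245·4/105·1/210 = 2/45
take √, sign -1: I = -0.05947080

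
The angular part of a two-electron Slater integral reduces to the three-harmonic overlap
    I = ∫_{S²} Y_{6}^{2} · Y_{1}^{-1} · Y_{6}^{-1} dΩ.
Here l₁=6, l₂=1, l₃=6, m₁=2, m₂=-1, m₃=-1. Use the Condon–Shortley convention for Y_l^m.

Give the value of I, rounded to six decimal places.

L=13 odd ⇒ parity kills the (l;000) factor ⇒ I = 0

0.000000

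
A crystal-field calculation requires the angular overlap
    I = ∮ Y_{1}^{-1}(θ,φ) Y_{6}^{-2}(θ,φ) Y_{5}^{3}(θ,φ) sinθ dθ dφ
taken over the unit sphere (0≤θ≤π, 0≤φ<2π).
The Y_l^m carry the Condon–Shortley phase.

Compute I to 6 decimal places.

0.100084

m-sum 0 ✓  L=12 even ✓  5≤5≤7 ✓
Π(2lᵢ+1) = 3×13×11 = 429
triangle coeff Δ(1,6,5) = 1/858
Σ_t [1,1]: t=1:−1/14400 = -1/14400
(3j)²=6/143 [(1 6 5; 0 0 0)], sign=+1
Σ_t [2,2]: t=2:+1/161280 = 1/161280
(3j)²=1/143 [(1 6 5; -1 -2 3)], sign=+1
⇒ 4πI² = 18/143
I = (+1)√(18/143/(4π)) = 0.10008369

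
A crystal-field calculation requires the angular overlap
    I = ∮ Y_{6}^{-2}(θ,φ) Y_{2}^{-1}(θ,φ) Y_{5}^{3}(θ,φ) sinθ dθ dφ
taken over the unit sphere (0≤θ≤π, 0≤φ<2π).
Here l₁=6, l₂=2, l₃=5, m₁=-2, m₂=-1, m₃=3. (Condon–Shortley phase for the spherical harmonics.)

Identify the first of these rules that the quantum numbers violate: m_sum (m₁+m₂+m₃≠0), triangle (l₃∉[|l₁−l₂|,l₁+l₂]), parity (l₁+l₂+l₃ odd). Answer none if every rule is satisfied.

azimuthal sum: -2 − 1 + 3 = 0  ✓
4 ≤ 5 ≤ 8 (triangle on l)  ✓
L = 6 + 2 + 5 = 13 (odd)  ✗

parity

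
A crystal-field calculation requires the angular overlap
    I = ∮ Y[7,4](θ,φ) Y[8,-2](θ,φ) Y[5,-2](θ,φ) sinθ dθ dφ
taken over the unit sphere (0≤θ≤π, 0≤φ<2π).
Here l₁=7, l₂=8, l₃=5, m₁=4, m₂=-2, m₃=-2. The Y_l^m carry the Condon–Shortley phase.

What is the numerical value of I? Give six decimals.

m-sum 0 ✓  L=20 even ✓  1≤5≤15 ✓
Π(2lᵢ+1) = 15×17×11 = 2805
triangle coeff Δ(7,8,5) = 1/814773960
Σ_t [3,7]: t=3:−1/87091200 t=4:+1/4976640 t=5:−1/2073600 t=6:+1/4976640 t=7:−1/87091200 = -1/9676800
(3j)²=360/46189 [(7 8 5; 0 0 0)], sign=+1
Σ_t [0,3]: t=0:+1/15676416000 t=1:−1/174182400 t=2:+1/23224320 t=3:−1/26127360 = -1/1119744000
(3j)²=7/377910 [(7 8 5; 4 -2 -2)], sign=+1
⇒ 4πI² = 420/1037153
I = (+1)√(420/1037153/(4π)) = 0.00567673

0.005677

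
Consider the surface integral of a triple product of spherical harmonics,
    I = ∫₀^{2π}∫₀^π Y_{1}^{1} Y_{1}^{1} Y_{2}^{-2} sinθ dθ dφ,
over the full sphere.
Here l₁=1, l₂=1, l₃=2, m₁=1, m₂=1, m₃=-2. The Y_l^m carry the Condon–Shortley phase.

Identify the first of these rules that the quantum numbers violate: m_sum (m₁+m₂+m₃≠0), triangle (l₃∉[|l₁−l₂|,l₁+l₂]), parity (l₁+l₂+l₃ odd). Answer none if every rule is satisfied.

none

Σmᵢ = 0  ✓
l₃∈[|l₁−l₂|,l₁+l₂]=[0,2], have l₃=2  ✓
Σlᵢ = 4 ⇒ even  ✓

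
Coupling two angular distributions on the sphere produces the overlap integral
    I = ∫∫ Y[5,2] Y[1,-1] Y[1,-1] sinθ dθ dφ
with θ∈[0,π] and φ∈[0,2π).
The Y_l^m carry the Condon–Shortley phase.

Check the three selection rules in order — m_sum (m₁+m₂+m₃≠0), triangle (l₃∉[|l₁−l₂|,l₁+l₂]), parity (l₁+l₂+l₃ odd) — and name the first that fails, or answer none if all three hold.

azimuthal sum: 2 − 1 − 1 = 0  ✓
4 ≤ 1 ≤ 6 (triangle on l)  ✗
L = 5 + 1 + 1 = 7 (odd)

triangle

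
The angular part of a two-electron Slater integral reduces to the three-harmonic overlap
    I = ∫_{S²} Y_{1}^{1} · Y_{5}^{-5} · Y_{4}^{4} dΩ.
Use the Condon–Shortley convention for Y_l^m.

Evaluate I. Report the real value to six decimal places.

Rules hold: Σm=0, L=10 even, 4≤4≤6.
N = 3·11·9 = 297
Δ = 2!·0!·8!/11! = 1/495
Racah Σ t=1..1: t=1:−1/576 = -1/576
⇒ 3j(1 5 4; 0 0 0)² = 5/99, sgn -1
Racah Σ t=0..0: t=0:+1/80640 = 1/80640
⇒ 3j(1 5 4; 1 -5 4)² = 1/11, sgn +1
4πI² = N·(3j₀)²·(3jₘ)² = 15/11
I = -1·√(1.36364/4π) = -0.32941575

-0.329416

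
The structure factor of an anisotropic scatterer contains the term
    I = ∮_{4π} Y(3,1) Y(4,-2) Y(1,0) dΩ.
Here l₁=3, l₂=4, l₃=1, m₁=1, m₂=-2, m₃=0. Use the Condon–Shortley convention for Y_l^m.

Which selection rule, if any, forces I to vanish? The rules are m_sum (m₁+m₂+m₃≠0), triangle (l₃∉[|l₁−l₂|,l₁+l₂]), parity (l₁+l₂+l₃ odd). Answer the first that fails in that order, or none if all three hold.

m_sum

azimuthal sum: 1 − 2 + 0 = -1  ✗
1 ≤ 1 ≤ 7 (triangle on l)
L = 3 + 4 + 1 = 8 (even)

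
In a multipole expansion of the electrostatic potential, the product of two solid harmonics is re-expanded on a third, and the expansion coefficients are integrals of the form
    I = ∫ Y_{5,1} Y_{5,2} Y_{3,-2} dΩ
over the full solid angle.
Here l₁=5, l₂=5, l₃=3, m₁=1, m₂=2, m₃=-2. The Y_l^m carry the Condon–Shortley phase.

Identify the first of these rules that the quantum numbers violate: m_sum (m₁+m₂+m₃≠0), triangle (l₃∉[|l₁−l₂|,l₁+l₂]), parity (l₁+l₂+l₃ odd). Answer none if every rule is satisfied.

Σmᵢ = 1  ✗
l₃∈[|l₁−l₂|,l₁+l₂]=[0,10], have l₃=3
Σlᵢ = 13 ⇒ odd

m_sum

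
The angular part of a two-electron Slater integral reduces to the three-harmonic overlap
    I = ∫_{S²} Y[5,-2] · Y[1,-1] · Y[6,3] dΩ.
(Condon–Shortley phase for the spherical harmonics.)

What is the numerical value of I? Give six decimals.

Rules hold: Σm=0, L=12 even, 4≤6≤6.
N = 11·3·13 = 429
Δ = 0!·10!·2!/13! = 1/858
Racah Σ t=0..0: t=0:+1/14400 = 1/14400
⇒ 3j(5 1 6; 0 0 0)² = 6/143, sgn +1
Racah Σ t=0..0: t=0:+1/60480 = 1/60480
⇒ 3j(5 1 6; -2 -1 3)² = 6/143, sgn -1
4πI² = N·(3j₀)²·(3jₘ)² = 108/143
I = -1·√(0.755245/4π) = -0.24515397

-0.245154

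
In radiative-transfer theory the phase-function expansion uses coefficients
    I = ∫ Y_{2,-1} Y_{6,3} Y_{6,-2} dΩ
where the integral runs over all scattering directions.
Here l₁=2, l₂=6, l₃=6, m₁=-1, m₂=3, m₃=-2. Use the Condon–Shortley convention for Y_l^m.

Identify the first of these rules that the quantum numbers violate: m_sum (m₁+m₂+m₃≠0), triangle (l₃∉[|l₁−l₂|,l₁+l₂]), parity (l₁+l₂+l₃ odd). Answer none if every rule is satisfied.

Σmᵢ = 0  ✓
l₃∈[|l₁−l₂|,l₁+l₂]=[4,8], have l₃=6  ✓
Σlᵢ = 14 ⇒ even  ✓

none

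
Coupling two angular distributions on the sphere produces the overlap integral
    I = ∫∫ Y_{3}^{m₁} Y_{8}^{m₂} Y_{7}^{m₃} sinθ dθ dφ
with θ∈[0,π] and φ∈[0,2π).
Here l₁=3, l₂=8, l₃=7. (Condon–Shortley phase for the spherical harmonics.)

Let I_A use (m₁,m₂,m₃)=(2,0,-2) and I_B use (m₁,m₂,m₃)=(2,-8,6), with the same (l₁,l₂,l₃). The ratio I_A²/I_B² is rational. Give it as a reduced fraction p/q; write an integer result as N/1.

1089/1690

l's match ⇒ only the (l;m) 3-j factors differ between A and B.
A: triangle coeff Δ(3,8,7) = 1/5290740; Σ_t [0,1]: t=0:+1/23224320 t=1:−1/7257600 = -11/116121600; (3j)²=121/8398 [(3 8 7; 2 0 -2)], sign=+1
B: triangle coeff Δ(3,8,7) = 1/5290740; Σ_t [0,0]: t=0:+1/11496038400 = 1/11496038400; (3j)²=65/2907 [(3 8 7; 2 -8 6)], sign=-1
I_A²/I_B² = (121/8398)/(65/2907) = 1089/1690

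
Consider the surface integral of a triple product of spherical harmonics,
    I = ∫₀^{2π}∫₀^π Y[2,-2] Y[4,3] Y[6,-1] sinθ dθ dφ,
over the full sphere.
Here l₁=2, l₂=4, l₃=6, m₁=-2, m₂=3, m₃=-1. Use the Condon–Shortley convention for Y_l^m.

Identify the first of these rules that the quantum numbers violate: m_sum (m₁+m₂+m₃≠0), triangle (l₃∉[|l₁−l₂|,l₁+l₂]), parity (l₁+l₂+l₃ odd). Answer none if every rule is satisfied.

Σmᵢ = 0  ✓
l₃∈[|l₁−l₂|,l₁+l₂]=[2,6], have l₃=6  ✓
Σlᵢ = 12 ⇒ even  ✓

none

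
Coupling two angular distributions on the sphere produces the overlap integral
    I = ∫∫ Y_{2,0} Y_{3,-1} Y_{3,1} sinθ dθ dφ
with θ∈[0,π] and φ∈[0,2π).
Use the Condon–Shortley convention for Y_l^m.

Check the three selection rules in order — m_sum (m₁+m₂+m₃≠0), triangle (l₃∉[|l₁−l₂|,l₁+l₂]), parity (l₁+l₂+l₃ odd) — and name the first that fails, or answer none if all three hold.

none

m₁+m₂+m₃ = 0 − 1 + 1 = 0  ✓
triangle: |2−3|=1 ≤ l₃=3 ≤ 2+3=5  ✓
parity: l₁+l₂+l₃ = 8 is even  ✓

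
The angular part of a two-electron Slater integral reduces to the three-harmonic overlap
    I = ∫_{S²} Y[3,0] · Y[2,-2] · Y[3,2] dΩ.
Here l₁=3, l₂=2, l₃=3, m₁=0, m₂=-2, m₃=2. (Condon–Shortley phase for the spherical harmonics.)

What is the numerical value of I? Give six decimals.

-0.188063

Checks pass: Σm=0; 8 even; l₃=3∈[1,5].
(2·3+1)(2·2+1)(2·3+1) = 245
Δ: 2! 4! 2! / 9! → 1/3780
sum: t=0:+1/24 t=1:−1/4 t=2:+1/24 = -1/6
3j²(3 2 3; 0 0 0) = Δ·Π!·Σ² = 4/105  (sign +1)
sum: t=0:+1/24 = 1/24
3j²(3 2 3; 0 -2 2) = Δ·Π!·Σ² = 1/21  (sign -1)
combine: 4πI² = 245·4/105·1/21 = 4/9
take √, sign -1: I = -0.18806319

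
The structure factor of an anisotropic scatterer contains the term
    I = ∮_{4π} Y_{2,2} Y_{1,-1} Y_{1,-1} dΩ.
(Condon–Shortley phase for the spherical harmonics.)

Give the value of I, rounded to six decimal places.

Rules hold: Σm=0, L=4 even, 1≤1≤3.
N = 5·3·3 = 45
Δ = 2!·2!·0!/5! = 1/30
Racah Σ t=1..1: t=1:−1/1 = -1/1
⇒ 3j(2 1 1; 0 0 0)² = 2/15, sgn +1
Racah Σ t=0..0: t=0:+1/4 = 1/4
⇒ 3j(2 1 1; 2 -1 -1)² = 1/5, sgn +1
4πI² = N·(3j₀)²·(3jₘ)² = 6/5
I = +1·√(1.2/4π) = 0.30901936

0.309019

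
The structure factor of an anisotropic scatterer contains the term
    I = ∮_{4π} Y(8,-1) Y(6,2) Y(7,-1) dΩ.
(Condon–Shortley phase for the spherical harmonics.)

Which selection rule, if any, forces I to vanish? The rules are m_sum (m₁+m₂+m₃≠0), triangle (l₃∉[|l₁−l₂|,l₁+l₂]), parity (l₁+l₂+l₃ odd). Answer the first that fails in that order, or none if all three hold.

parity

m₁+m₂+m₃ = -1 + 2 − 1 = 0  ✓
triangle: |8−6|=2 ≤ l₃=7 ≤ 8+6=14  ✓
parity: l₁+l₂+l₃ = 21 is odd  ✗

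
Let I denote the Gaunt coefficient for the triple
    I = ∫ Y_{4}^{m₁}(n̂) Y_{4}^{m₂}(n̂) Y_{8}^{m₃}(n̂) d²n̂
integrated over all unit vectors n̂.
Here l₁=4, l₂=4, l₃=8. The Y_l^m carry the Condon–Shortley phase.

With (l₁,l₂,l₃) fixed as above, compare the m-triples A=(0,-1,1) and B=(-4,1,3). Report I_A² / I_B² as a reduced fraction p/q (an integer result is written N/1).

294/11

Same 4,4,8: normalisation and zero-m 3j drop out of the ratio.
A: Δ: 0! 8! 8! / 17! → 1/218790; sum: t=0:+1/414720 = 1/414720; 3j²(4 4 8; 0 -1 1) = Δ·Π!·Σ² = 49/2431  (sign -1)
B: Δ: 0! 8! 8! / 17! → 1/218790; sum: t=0:+1/29030400 = 1/29030400; 3j²(4 4 8; -4 1 3) = Δ·Π!·Σ² = 1/1326  (sign -1)
I_A²/I_B² = (49/2431)/(1/1326) = 294/11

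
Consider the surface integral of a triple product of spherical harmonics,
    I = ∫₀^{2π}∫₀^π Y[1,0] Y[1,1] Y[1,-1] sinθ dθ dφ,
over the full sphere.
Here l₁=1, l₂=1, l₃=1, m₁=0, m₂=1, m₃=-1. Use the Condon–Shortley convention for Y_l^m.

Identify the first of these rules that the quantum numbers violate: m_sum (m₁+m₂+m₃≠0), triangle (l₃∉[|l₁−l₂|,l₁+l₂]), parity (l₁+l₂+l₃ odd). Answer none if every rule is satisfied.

Σmᵢ = 0  ✓
l₃∈[|l₁−l₂|,l₁+l₂]=[0,2], have l₃=1  ✓
Σlᵢ = 3 ⇒ odd  ✗

parity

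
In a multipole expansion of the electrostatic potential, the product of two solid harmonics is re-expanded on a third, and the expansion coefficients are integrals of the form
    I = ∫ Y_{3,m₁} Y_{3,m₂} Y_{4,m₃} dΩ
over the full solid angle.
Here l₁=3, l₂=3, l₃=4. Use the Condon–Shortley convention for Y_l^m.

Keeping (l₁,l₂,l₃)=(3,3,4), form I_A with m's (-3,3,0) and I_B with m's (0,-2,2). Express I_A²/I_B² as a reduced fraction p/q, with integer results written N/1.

l's match ⇒ only the (l;m) 3-j factors differ between A and B.
A: triangle coeff Δ(3,3,4) = 1/34650; Σ_t [2,2]: t=2:+1/1152 = 1/1152; (3j)²=1/154 [(3 3 4; -3 3 0)], sign=+1
B: triangle coeff Δ(3,3,4) = 1/34650; Σ_t [0,1]: t=0:+1/72 t=1:−1/96 = 1/288; (3j)²=1/462 [(3 3 4; 0 -2 2)], sign=+1
I_A²/I_B² = (1/154)/(1/462) = 3/1

3/1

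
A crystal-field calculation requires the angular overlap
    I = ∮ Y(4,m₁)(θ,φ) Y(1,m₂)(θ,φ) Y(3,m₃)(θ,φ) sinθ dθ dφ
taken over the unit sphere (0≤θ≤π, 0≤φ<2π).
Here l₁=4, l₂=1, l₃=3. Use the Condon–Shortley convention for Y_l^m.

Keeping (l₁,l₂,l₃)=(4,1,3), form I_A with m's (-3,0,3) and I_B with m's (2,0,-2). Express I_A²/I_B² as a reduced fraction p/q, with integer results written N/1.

l's match ⇒ only the (l;m) 3-j factors differ between A and B.
A: triangle coeff Δ(4,1,3) = 1/252; Σ_t [1,1]: t=1:−1/720 = -1/720; (3j)²=1/36 [(4 1 3; -3 0 3)], sign=-1
B: triangle coeff Δ(4,1,3) = 1/252; Σ_t [1,1]: t=1:−1/120 = -1/120; (3j)²=1/21 [(4 1 3; 2 0 -2)], sign=+1
I_A²/I_B² = (1/36)/(1/21) = 7/12

7/12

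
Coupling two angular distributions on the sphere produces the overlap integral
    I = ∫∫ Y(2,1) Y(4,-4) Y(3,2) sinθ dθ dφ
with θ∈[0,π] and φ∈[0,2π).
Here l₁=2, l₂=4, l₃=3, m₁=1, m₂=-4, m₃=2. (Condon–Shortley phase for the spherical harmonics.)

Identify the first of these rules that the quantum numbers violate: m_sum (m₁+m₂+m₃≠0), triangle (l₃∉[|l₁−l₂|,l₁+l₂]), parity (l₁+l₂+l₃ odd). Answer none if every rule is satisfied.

m_sum

azimuthal sum: 1 − 4 + 2 = -1  ✗
2 ≤ 3 ≤ 6 (triangle on l)
L = 2 + 4 + 3 = 9 (odd)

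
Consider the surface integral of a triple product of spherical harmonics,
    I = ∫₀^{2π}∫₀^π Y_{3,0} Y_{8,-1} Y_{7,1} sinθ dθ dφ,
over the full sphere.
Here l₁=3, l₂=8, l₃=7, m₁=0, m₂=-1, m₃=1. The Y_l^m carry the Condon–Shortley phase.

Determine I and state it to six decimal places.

-0.130667

Rules hold: Σm=0, L=18 even, 5≤7≤11.
N = 7·17·15 = 1785
Δ = 4!·2!·12!/19! = 1/5290740
Racah Σ t=1..3: t=1:−1/7257600 t=2:+1/2073600 t=3:−1/7257600 = 1/4838400
⇒ 3j(3 8 7; 0 0 0)² = 252/20995, sgn -1
Racah Σ t=1..3: t=1:−1/6220800 t=2:+1/2419200 t=3:−1/11612160 = 29/174182400
⇒ 3j(3 8 7; 0 -1 1)² = 841/83980, sgn +1
4πI² = N·(3j₀)²·(3jₘ)² = 1112643/5185765
I = -1·√(0.214557/4π) = -0.13066720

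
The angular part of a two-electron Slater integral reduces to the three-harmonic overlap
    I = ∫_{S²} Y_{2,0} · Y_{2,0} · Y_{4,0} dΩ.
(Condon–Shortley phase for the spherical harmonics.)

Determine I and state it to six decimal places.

0.241796

Checks pass: Σm=0; 8 even; l₃=4∈[0,4].
(2·2+1)(2·2+1)(2·4+1) = 225
Δ: 0! 4! 4! / 9! → 1/630
sum: t=0:+1/16 = 1/16
3j²(2 2 4; 0 0 0) = Δ·Π!·Σ² = 2/35  (sign +1)
(m-triple is (0,0,0) — same symbol as above.)
combine: 4πI² = 225·2/35·2/35 = 36/49
take √, sign +1: I = 0.24179554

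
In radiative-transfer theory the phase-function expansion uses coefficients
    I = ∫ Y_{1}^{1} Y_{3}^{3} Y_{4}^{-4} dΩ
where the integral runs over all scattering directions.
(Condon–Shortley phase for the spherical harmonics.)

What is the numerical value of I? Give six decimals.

m-sum 0 ✓  L=8 even ✓  2≤4≤4 ✓
Π(2lᵢ+1) = 3×7×9 = 189
triangle coeff Δ(1,3,4) = 1/252
Σ_t [0,0]: t=0:+1/36 = 1/36
(3j)²=4/63 [(1 3 4; 0 0 0)], sign=+1
Σ_t [0,0]: t=0:+1/1440 = 1/1440
(3j)²=1/9 [(1 3 4; 1 3 -4)], sign=+1
⇒ 4πI² = 4/3
I = (+1)√(4/3/(4π)) = 0.32573501

0.325735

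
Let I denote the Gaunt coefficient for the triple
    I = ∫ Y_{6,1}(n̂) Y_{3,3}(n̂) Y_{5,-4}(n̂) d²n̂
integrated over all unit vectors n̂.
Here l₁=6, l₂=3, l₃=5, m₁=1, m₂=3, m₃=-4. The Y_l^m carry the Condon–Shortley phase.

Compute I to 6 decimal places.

m-sum 0 ✓  L=14 even ✓  3≤5≤9 ✓
Π(2lᵢ+1) = 13×7×11 = 1001
triangle coeff Δ(6,3,5) = 1/675675
Σ_t [1,3]: t=1:−1/8640 t=2:+1/2304 t=3:−1/8640 = 7/34560
(3j)²=7/429 [(6 3 5; 0 0 0)], sign=-1
Σ_t [4,4]: t=4:+1/241920 = 1/241920
(3j)²=4/1001 [(6 3 5; 1 3 -4)], sign=-1
⇒ 4πI² = 28/429
I = (+1)√(28/429/(4π)) = 0.07206849

0.072068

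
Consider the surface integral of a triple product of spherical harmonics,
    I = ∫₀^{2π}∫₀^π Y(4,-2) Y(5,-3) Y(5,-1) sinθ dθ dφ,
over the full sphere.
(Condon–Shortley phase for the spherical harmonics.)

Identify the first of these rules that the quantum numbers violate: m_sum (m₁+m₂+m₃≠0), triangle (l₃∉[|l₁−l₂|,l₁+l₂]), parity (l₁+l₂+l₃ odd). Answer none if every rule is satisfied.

m_sum

Σmᵢ = -6  ✗
l₃∈[|l₁−l₂|,l₁+l₂]=[1,9], have l₃=5
Σlᵢ = 14 ⇒ even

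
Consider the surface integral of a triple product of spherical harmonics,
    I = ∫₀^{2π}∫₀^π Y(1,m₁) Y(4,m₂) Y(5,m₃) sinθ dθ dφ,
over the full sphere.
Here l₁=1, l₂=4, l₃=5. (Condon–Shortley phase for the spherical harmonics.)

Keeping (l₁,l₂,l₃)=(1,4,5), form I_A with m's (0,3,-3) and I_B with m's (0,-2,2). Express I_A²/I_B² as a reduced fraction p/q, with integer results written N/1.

l's match ⇒ only the (l;m) 3-j factors differ between A and B.
A: triangle coeff Δ(1,4,5) = 1/495; Σ_t [0,0]: t=0:+1/5040 = 1/5040; (3j)²=16/495 [(1 4 5; 0 3 -3)], sign=+1
B: triangle coeff Δ(1,4,5) = 1/495; Σ_t [0,0]: t=0:+1/1440 = 1/1440; (3j)²=7/165 [(1 4 5; 0 -2 2)], sign=-1
I_A²/I_B² = (16/495)/(7/165) = 16/21

16/21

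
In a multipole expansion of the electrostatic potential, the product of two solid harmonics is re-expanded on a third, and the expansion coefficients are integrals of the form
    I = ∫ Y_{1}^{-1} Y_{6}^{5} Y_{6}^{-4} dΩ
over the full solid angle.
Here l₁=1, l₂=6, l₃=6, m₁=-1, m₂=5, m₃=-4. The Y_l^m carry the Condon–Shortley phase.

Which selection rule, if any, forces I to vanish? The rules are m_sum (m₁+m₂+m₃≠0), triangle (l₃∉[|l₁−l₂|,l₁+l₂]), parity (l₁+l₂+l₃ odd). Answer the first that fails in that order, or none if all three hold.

azimuthal sum: -1 + 5 − 4 = 0  ✓
5 ≤ 6 ≤ 7 (triangle on l)  ✓
L = 1 + 6 + 6 = 13 (odd)  ✗

parity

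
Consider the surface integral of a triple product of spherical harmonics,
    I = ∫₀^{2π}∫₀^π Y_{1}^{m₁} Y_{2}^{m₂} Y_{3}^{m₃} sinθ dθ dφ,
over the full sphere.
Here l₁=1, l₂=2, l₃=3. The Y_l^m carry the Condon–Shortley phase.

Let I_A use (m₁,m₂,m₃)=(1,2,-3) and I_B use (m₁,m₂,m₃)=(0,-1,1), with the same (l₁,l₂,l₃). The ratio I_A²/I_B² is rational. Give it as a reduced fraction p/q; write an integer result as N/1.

15/8

l's match ⇒ only the (l;m) 3-j factors differ between A and B.
A: triangle coeff Δ(1,2,3) = 1/105; Σ_t [0,0]: t=0:+1/48 = 1/48; (3j)²=1/7 [(1 2 3; 1 2 -3)], sign=+1
B: triangle coeff Δ(1,2,3) = 1/105; Σ_t [0,0]: t=0:+1/6 = 1/6; (3j)²=8/105 [(1 2 3; 0 -1 1)], sign=+1
I_A²/I_B² = (1/7)/(8/105) = 15/8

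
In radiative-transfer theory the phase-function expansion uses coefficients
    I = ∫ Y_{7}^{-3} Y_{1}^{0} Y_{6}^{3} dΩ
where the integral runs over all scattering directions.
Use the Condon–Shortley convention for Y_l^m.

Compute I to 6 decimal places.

-0.221293

Rules hold: Σm=0, L=14 even, 6≤6≤8.
N = 15·3·13 = 585
Δ = 2!·12!·0!/15! = 1/1365
Racah Σ t=1..1: t=1:−1/518400 = -1/518400
⇒ 3j(7 1 6; 0 0 0)² = 7/195, sgn -1
Racah Σ t=1..1: t=1:−1/2177280 = -1/2177280
⇒ 3j(7 1 6; -3 0 3)² = 8/273, sgn +1
4πI² = N·(3j₀)²·(3jₘ)² = 8/13
I = -1·√(0.615385/4π) = -0.22129336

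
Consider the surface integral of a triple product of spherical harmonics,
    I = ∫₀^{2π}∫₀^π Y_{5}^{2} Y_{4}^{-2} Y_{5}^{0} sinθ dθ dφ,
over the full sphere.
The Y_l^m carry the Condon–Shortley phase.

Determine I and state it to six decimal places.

m-sum 0 ✓  L=14 even ✓  1≤5≤9 ✓
Π(2lᵢ+1) = 11×9×11 = 1089
triangle coeff Δ(5,4,5) = 1/3153150
Σ_t [0,4]: t=0:+1/69120 t=1:−1/1728 t=2:+1/576 t=3:−1/1728 t=4:+1/69120 = 7/11520
(3j)²=2/143 [(5 4 5; 0 0 0)], sign=-1
Σ_t [0,2]: t=0:+1/3456 t=1:−1/1728 t=2:+1/11520 = -7/34560
(3j)²=7/858 [(5 4 5; 2 -2 0)], sign=+1
⇒ 4πI² = 21/169
I = (-1)√(21/169/(4π)) = -0.09944006

-0.099440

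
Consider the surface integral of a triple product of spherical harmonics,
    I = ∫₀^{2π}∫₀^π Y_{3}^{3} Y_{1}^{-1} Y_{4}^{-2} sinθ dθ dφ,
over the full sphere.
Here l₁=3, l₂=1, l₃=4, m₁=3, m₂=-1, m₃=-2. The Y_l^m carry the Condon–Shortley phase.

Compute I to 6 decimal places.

Rules hold: Σm=0, L=8 even, 2≤4≤4.
N = 7·3·9 = 189
Δ = 0!·6!·2!/9! = 1/252
Racah Σ t=0..0: t=0:+1/36 = 1/36
⇒ 3j(3 1 4; 0 0 0)² = 4/63, sgn +1
Racah Σ t=0..0: t=0:+1/1440 = 1/1440
⇒ 3j(3 1 4; 3 -1 -2)² = 1/252, sgn +1
4πI² = N·(3j₀)²·(3jₘ)² = 1/21
I = +1·√(0.047619/4π) = 0.06155813

0.061558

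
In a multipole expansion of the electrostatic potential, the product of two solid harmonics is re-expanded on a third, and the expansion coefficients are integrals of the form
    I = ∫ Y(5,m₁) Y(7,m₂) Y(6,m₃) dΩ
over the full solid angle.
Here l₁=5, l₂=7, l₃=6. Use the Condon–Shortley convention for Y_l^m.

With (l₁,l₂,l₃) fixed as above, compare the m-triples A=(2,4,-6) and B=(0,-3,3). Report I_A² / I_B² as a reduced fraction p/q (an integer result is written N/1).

21175/8214

l's match ⇒ only the (l;m) 3-j factors differ between A and B.
A: triangle coeff Δ(5,7,6) = 1/174594420; Σ_t [3,3]: t=3:−1/34836480 = -1/34836480; (3j)²=275/16796 [(5 7 6; 2 4 -6)], sign=-1
B: triangle coeff Δ(5,7,6) = 1/174594420; Σ_t [1,4]: t=1:−1/2073600 t=2:+1/414720 t=3:−1/725760 t=4:+1/11612160 = 37/58060800; (3j)²=4107/646646 [(5 7 6; 0 -3 3)], sign=-1
I_A²/I_B² = (275/16796)/(4107/646646) = 21175/8214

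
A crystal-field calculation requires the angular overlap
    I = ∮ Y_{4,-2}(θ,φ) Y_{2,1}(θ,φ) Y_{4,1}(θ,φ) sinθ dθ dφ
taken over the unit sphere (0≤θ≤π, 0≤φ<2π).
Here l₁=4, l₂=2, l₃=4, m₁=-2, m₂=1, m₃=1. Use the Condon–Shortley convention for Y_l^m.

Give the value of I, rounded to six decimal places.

Checks pass: Σm=0; 10 even; l₃=4∈[2,6].
(2·4+1)(2·2+1)(2·4+1) = 405
Δ: 2! 6! 2! / 11! → 1/13860
sum: t=0:+1/192 t=1:−1/36 t=2:+1/192 = -5/288
3j²(4 2 4; 0 0 0) = Δ·Π!·Σ² = 20/693  (sign -1)
sum: t=1:−1/240 t=2:+1/96 = 1/160
3j²(4 2 4; -2 1 1) = Δ·Π!·Σ² = 27/1540  (sign -1)
combine: 4πI² = 405·20/693·27/1540 = 1215/5929
take √, sign +1: I = 0.12770047

0.127700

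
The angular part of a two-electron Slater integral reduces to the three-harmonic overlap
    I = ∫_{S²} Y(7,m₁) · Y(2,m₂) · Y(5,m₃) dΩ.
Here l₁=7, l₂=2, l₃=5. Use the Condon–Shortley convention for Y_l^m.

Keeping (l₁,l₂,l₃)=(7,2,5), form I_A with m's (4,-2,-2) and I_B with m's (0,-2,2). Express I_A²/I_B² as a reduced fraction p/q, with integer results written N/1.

66/7

l's match ⇒ only the (l;m) 3-j factors differ between A and B.
A: triangle coeff Δ(7,2,5) = 1/15015; Σ_t [0,0]: t=0:+1/725760 = 1/725760; (3j)²=2/91 [(7 2 5; 4 -2 -2)], sign=-1
B: triangle coeff Δ(7,2,5) = 1/15015; Σ_t [0,0]: t=0:+1/725760 = 1/725760; (3j)²=1/429 [(7 2 5; 0 -2 2)], sign=-1
I_A²/I_B² = (2/91)/(1/429) = 66/7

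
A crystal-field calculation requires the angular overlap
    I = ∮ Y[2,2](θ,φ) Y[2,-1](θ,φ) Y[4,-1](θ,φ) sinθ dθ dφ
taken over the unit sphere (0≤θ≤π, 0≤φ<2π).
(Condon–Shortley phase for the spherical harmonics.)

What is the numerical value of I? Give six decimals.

-0.090112

Checks pass: Σm=0; 8 even; l₃=4∈[0,4].
(2·2+1)(2·2+1)(2·4+1) = 225
Δ: 0! 4! 4! / 9! → 1/630
sum: t=0:+1/16 = 1/16
3j²(2 2 4; 0 0 0) = Δ·Π!·Σ² = 2/35  (sign +1)
sum: t=0:+1/144 = 1/144
3j²(2 2 4; 2 -1 -1) = Δ·Π!·Σ² = 1/126  (sign -1)
combine: 4πI² = 225·2/35·1/126 = 5/49
take √, sign -1: I = -0.09011188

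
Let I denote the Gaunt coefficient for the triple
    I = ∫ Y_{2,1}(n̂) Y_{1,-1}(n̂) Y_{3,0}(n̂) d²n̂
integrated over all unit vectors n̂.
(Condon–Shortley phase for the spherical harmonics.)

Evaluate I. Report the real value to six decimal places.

0.143048

Checks pass: Σm=0; 6 even; l₃=3∈[1,3].
(2·2+1)(2·1+1)(2·3+1) = 105
Δ: 0! 4! 2! / 7! → 1/105
sum: t=0:+1/4 = 1/4
3j²(2 1 3; 0 0 0) = Δ·Π!·Σ² = 3/35  (sign -1)
sum: t=0:+1/12 = 1/12
3j²(2 1 3; 1 -1 0) = Δ·Π!·Σ² = 1/35  (sign -1)
combine: 4πI² = 105·3/35·1/35 = 9/35
take √, sign +1: I = 0.14304817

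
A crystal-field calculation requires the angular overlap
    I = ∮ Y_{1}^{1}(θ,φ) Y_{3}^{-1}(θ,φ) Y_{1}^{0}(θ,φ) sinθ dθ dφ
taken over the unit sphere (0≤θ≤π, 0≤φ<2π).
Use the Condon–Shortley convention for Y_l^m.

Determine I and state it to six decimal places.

0.000000

|1−3|≤1≤1+3 violated ⇒ I = 0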